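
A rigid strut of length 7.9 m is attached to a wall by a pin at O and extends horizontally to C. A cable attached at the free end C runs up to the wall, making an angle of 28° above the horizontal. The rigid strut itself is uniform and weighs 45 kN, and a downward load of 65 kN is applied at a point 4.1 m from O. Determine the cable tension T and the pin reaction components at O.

ΣM about O: T·sin28°·7.9 − 45·3.95 − 65·4.1 = 0 → T = 444.25/(7.9·0.469472) = 119.782 ≈ 119.8 kN.
ΣF_x = 0: O_x − T·cos28° = 0 → O_x = 119.782 × 0.882948 = 105.8 kN.
ΣF_y = 0: O_y + T·sin28° − 45 − 65 = 0 → O_y = 110 − 119.782 × 0.469472 = 53.77 kN.

T = 119.8 kN, O_x = 105.8 kN, O_y = 53.77 kN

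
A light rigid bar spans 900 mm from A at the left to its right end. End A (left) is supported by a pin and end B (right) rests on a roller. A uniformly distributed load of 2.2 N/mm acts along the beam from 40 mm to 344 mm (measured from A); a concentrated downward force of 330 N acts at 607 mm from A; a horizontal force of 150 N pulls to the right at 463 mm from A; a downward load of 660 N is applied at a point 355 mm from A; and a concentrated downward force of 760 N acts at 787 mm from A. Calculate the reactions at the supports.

A_x = -150.0 N, A_y = 1129 N, B_y = 1290 N

Resultant of the distributed load: 2.2 × 304 = 668.8 N at 192 mm from A.
Moments about A: B_y·900 − (2.2·304)·192 − 330·607 − 660·355 − 760·787 = 0 → B_y = 1161139.6/900 = 1290.16 ≈ 1290 N.
ΣF_y = 0: A_y + 1290.16 − 2.2·304 − 330 − 660 − 760 = 0 → A_y = 1129 N.
ΣF_x = 0: A_x + 150 = 0 → A_x = -150.0 N.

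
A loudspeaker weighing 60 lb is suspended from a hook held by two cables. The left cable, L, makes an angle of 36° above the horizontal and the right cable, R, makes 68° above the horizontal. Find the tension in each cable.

T_L = 23.16 lb, T_R = 50.03 lb

ΣF_x = 0: −T_L·cos36° + T_R·cos68° = 0 → T_R = 2.15964·T_L.
ΣF_y = 0: T_L·sin36° + T_R·sin68° = 60.
Substitute: T_L·(0.587785 + 2.15964·0.927184) = 60 → T_L = 23.1645 ≈ 23.16 lb.
Then T_R = 2.15964 × 23.1645 = 50.03 lb.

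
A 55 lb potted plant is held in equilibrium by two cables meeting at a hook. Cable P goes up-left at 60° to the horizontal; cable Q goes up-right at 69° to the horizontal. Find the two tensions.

ΣF_x = 0: −T_P·cos60° + T_Q·cos69° = 0 → T_Q = 1.39521·T_P.
ΣF_y = 0: T_P·sin60° + T_Q·sin69° = 55.
Substitute: T_P·(0.866025 + 1.39521·0.93358) = 55 → T_P = 25.3624 ≈ 25.36 lb.
Then T_Q = 1.39521 × 25.3624 = 35.39 lb.

T_P = 25.36 lb, T_Q = 35.39 lb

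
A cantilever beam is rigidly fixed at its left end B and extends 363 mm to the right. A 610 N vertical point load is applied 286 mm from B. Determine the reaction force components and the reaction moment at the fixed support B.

B_x = 0, B_y = 610.0 N, M_B = 174500 N·mm

ΣF_x = 0: B_x = 0.
ΣF_y = 0: B_y − 610 = 0 → B_y = 610.0 N.
ΣM about B: M_B − 610·286 = 0 → M_B = 174500 N·mm.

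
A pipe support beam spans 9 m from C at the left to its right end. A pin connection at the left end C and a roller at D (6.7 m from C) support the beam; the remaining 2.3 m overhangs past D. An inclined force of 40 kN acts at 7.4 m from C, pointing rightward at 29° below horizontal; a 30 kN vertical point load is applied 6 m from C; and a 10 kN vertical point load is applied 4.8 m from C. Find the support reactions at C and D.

ΣM about C: D_y·6.7 − 40·sin29°·7.4 − 30·6 − 10·4.8 = 0 → D_y = 371.504/6.7 = 55.4484 ≈ 55.45 kN.
ΣF_y = 0: C_y + 55.4484 − 40·sin29° − 30 − 10 = 0 → C_y = 3.944 kN.
ΣF_x = 0: C_x + 40·cos29° = 0 → C_x = -34.98 kN.

C_x = -34.98 kN, C_y = 3.944 kN, D_y = 55.45 kN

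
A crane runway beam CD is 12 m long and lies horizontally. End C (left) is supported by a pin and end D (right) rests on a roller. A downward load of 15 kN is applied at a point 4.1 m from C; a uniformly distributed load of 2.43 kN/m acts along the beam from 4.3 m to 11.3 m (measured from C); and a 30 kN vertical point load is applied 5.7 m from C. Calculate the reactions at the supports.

C_x = 0, C_y = 31.58 kN, D_y = 30.43 kN

Resultant of the distributed load: 2.43 × 7 = 17.01 kN at 7.8 m from C.
Taking moments about C: D_y·12 − 15·4.1 − (2.43·7)·7.8 − 30·5.7 = 0 → D_y = 365.178/12 = 30.4315 ≈ 30.43 kN.
ΣF_y = 0: C_y + 30.4315 − 15 − 2.43·7 − 30 = 0 → C_y = 31.58 kN.
ΣF_x = 0: no horizontal applied forces, so C_x = 0.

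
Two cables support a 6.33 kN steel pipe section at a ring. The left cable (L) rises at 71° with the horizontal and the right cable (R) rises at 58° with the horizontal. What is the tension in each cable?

T_L = 4.316 kN, T_R = 2.652 kN

ΣF_x = 0: −T_L·cos71° + T_R·cos58° = 0 → T_R = 0.614373·T_L.
ΣF_y = 0: T_L·sin71° + T_R·sin58° = 6.33.
Substitute: T_L·(0.945519 + 0.614373·0.848048) = 6.33 → T_L = 4.31629 ≈ 4.316 kN.
Then T_R = 0.614373 × 4.31629 = 2.652 kN.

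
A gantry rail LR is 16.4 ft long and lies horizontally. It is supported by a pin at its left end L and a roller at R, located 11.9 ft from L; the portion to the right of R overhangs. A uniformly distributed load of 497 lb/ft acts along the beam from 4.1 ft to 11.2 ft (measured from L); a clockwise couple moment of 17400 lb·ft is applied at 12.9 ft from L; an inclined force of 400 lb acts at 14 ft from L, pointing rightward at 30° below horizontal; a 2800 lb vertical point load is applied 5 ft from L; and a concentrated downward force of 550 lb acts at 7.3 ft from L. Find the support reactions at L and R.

L_x = -346.4 lb, L_y = 1599 lb, R_y = 5480 lb

Resultant of the distributed load: 497 × 7.1 = 3528.7 lb at 7.65 ft from L.
ΣM about L: R_y·11.9 − (497·7.1)·7.65 − 17400 − 400·sin30°·14 − 2800·5 − 550·7.3 = 0 → R_y = 65209.555/11.9 = 5479.79 ≈ 5480 lb.
ΣF_y = 0: L_y + 5479.79 − 497·7.1 − 400·sin30° − 2800 − 550 = 0 → L_y = 1599 lb.
ΣF_x = 0: L_x + 400·cos30° = 0 → L_x = -346.4 lb.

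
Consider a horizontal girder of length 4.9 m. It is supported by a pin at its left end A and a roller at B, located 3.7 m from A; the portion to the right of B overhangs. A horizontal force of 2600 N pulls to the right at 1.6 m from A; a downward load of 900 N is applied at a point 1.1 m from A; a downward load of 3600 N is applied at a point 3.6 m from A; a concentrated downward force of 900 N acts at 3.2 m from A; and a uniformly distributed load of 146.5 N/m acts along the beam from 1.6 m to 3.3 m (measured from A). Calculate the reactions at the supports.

Resultant of the distributed load: 146.5 × 1.7 = 249.05 N at 2.45 m from A.
ΣM about A: B_y·3.7 − 900·1.1 − 3600·3.6 − 900·3.2 − (146.5·1.7)·2.45 = 0 → B_y = 17440.1725/3.7 = 4713.56 ≈ 4714 N.
ΣF_y = 0: A_y + 4713.56 − 900 − 3600 − 900 − 146.5·1.7 = 0 → A_y = 935.5 N.
ΣF_x = 0: A_x + 2600 = 0 → A_x = -2600 N.

A_x = -2600 N, A_y = 935.5 N, B_y = 4714 N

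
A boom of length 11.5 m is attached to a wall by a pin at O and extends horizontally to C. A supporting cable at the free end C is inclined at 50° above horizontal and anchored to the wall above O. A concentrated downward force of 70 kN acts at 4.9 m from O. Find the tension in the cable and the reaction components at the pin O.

ΣM about O: T·sin50°·11.5 − 70·4.9 = 0 → T = 343/(11.5·0.766044) = 38.9352 ≈ 38.94 kN.
ΣF_x = 0: O_x − T·cos50° = 0 → O_x = 38.9352 × 0.642788 = 25.03 kN.
ΣF_y = 0: O_y + T·sin50° − 70 = 0 → O_y = 70 − 38.9352 × 0.766044 = 40.17 kN.

T = 38.94 kN, O_x = 25.03 kN, O_y = 40.17 kN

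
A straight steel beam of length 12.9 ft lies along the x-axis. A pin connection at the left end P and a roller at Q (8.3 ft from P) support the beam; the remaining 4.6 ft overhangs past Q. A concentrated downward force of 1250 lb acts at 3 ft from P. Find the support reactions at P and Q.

P_x = 0, P_y = 798.2 lb, Q_y = 451.8 lb

ΣM about P: Q_y·8.3 − 1250·3 = 0 → Q_y = 3750/8.3 = 451.807 ≈ 451.8 lb.
ΣF_y = 0: P_y + 451.807 − 1250 = 0 → P_y = 798.2 lb.
ΣF_x = 0: no horizontal applied forces, so P_x = 0.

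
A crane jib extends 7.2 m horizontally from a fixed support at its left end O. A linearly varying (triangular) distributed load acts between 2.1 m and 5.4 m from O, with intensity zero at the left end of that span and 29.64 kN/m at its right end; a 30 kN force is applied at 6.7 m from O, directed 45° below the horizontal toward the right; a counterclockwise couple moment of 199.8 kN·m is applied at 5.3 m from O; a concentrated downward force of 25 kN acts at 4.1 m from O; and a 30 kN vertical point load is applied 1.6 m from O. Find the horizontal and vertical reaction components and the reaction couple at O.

Resultant of the triangular load: ½ × 29.64 × 3.3 = 48.906 kN, acting at 4.3 m from O (one-third of the span from the peak).
ΣF_x = 0: O_x + 30·cos45° = 0 → O_x = -21.21 kN.
ΣF_y = 0: O_y − ½·29.64·3.3 − 30·sin45° − 25 − 30 = 0 → O_y = 125.1 kN.
ΣM about O: M_O − (½·29.64·3.3)·4.3 − 30·sin45°·6.7 + 199.8 − 25·4.1 − 30·1.6 = 0 → M_O = 303.1 kN·m.

O_x = -21.21 kN, O_y = 125.1 kN, M_O = 303.1 kN·m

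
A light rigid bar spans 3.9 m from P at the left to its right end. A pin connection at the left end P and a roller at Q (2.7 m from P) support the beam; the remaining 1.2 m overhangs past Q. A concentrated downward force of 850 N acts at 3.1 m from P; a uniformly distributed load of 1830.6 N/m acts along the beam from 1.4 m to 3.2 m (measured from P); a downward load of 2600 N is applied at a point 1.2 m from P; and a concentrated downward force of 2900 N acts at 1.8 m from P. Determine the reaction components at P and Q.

P_x = 0, P_y = 2773 N, Q_y = 6872 N

Resultant of the distributed load: 1830.6 × 1.8 = 3295.08 N at 2.3 m from P.
Moments about P: Q_y·2.7 − 850·3.1 − (1830.6·1.8)·2.3 − 2600·1.2 − 2900·1.8 = 0 → Q_y = 18553.684/2.7 = 6871.73 ≈ 6872 N.
ΣF_y = 0: P_y + 6871.73 − 850 − 1830.6·1.8 − 2600 − 2900 = 0 → P_y = 2773 N.
ΣF_x = 0: no horizontal applied forces, so P_x = 0.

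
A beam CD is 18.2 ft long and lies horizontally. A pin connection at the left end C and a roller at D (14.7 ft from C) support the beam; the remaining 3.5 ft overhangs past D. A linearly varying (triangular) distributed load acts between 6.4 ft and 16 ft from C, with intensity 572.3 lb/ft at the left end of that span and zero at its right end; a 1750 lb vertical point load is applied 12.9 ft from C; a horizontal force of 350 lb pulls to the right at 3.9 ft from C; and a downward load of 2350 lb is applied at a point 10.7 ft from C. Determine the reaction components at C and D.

C_x = -350.0 lb, C_y = 1807 lb, D_y = 5040 lb

Resultant of the triangular load: ½ × 572.3 × 9.6 = 2747.04 lb, acting at 9.6 ft from C (one-third of the span from the peak).
Taking moments about C: D_y·14.7 − (½·572.3·9.6)·9.6 − 1750·12.9 − 2350·10.7 = 0 → D_y = 74091.584/14.7 = 5040.24 ≈ 5040 lb.
ΣF_y = 0: C_y + 5040.24 − ½·572.3·9.6 − 1750 − 2350 = 0 → C_y = 1807 lb.
ΣF_x = 0: C_x + 350 = 0 → C_x = -350.0 lb.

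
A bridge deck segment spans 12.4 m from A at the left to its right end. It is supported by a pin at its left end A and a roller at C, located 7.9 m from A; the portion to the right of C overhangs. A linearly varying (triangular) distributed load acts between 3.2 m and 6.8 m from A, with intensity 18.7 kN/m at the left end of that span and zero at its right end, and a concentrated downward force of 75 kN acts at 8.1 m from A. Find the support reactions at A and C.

A_x = 0, A_y = 13.01 kN, C_y = 95.65 kN

Resultant of the triangular load: ½ × 18.7 × 3.6 = 33.66 kN, acting at 4.4 m from A (one-third of the span from the peak).
Taking moments about A: C_y·7.9 − (½·18.7·3.6)·4.4 − 75·8.1 = 0 → C_y = 755.604/7.9 = 95.6461 ≈ 95.65 kN.
ΣF_y = 0: A_y + 95.6461 − ½·18.7·3.6 − 75 = 0 → A_y = 13.01 kN.
ΣF_x = 0: no horizontal applied forces, so A_x = 0.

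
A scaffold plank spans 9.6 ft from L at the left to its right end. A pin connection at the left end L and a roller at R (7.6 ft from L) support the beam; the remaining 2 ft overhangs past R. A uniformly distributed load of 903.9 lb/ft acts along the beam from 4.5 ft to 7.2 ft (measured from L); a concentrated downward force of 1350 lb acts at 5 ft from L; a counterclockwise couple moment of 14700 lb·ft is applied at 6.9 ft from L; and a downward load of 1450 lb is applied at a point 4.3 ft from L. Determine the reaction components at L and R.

Resultant of the distributed load: 903.9 × 2.7 = 2440.53 lb at 5.85 ft from L.
Moments about L: R_y·7.6 − (903.9·2.7)·5.85 − 1350·5 + 14700 − 1450·4.3 = 0 → R_y = 12562.1005/7.6 = 1652.91 ≈ 1653 lb.
ΣF_y = 0: L_y + 1652.91 − 903.9·2.7 − 1350 − 1450 = 0 → L_y = 3588 lb.
ΣF_x = 0: no horizontal applied forces, so L_x = 0.

L_x = 0, L_y = 3588 lb, R_y = 1653 lb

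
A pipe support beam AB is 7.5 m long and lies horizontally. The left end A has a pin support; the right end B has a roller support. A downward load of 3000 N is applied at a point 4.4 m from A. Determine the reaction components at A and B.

ΣM about A: B_y·7.5 − 3000·4.4 = 0 → B_y = 13200/7.5 = 1760 N.
ΣF_y = 0: A_y + 1760 − 3000 = 0 → A_y = 1240 N.
ΣF_x = 0: no horizontal applied forces, so A_x = 0.

A_x = 0, A_y = 1240 N, B_y = 1760 N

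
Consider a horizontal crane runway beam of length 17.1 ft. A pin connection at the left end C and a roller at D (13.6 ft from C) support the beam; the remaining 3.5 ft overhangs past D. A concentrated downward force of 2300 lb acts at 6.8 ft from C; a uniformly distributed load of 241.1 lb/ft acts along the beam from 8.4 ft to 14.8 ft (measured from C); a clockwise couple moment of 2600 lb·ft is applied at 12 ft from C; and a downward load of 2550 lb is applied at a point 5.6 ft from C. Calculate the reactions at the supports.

Resultant of the distributed load: 241.1 × 6.4 = 1543.04 lb at 11.6 ft from C.
Moments about C: D_y·13.6 − 2300·6.8 − (241.1·6.4)·11.6 − 2600 − 2550·5.6 = 0 → D_y = 50419.264/13.6 = 3707.3 ≈ 3707 lb.
ΣF_y = 0: C_y + 3707.3 − 2300 − 241.1·6.4 − 2550 = 0 → C_y = 2686 lb.
ΣF_x = 0: no horizontal applied forces, so C_x = 0.

C_x = 0, C_y = 2686 lb, D_y = 3707 lb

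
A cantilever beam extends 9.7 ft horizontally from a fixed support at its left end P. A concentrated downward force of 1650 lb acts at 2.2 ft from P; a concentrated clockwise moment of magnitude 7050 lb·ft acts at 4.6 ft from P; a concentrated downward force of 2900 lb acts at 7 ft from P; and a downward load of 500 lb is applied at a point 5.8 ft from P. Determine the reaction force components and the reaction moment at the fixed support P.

ΣF_x = 0: P_x = 0.
ΣF_y = 0: P_y − 1650 − 2900 − 500 = 0 → P_y = 5050 lb.
ΣM about P: M_P − 1650·2.2 − 7050 − 2900·7 − 500·5.8 = 0 → M_P = 33880 lb·ft.

P_x = 0, P_y = 5050 lb, M_P = 33880 lb·ft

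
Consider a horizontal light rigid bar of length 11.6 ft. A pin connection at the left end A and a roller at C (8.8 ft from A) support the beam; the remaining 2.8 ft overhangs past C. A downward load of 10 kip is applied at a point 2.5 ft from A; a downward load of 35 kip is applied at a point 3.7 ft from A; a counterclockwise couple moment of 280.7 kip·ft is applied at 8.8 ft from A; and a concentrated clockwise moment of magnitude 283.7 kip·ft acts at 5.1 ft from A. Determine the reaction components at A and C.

A_x = 0, A_y = 27.10 kip, C_y = 17.90 kip

ΣM about A: C_y·8.8 − 10·2.5 − 35·3.7 + 280.7 − 283.7 = 0 → C_y = 157.5/8.8 = 17.8977 ≈ 17.90 kip.
ΣF_y = 0: A_y + 17.8977 − 10 − 35 = 0 → A_y = 27.10 kip.
ΣF_x = 0: no horizontal applied forces, so A_x = 0.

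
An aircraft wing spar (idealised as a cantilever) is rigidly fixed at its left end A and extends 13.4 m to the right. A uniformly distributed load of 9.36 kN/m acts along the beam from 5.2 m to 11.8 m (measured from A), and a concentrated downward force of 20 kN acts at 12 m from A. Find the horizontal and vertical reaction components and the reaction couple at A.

Resultant of the distributed load: 9.36 × 6.6 = 61.776 kN at 8.5 m from A.
ΣF_x = 0: A_x = 0.
ΣF_y = 0: A_y − 9.36·6.6 − 20 = 0 → A_y = 81.78 kN.
ΣM about A: M_A − (9.36·6.6)·8.5 − 20·12 = 0 → M_A = 765.1 kN·m.

A_x = 0, A_y = 81.78 kN, M_A = 765.1 kN·m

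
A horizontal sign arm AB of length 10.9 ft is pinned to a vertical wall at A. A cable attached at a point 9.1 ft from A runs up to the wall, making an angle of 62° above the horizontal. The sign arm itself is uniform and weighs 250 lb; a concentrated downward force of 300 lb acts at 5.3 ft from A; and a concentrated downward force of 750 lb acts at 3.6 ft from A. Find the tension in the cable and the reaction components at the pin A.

T = 703.5 lb, A_x = 330.3 lb, A_y = 678.8 lb

ΣM about A: T·sin62°·9.1 − 250·5.45 − 300·5.3 − 750·3.6 = 0 → T = 5652.5/(9.1·0.882948) = 703.5 lb.
ΣF_x = 0: A_x − T·cos62° = 0 → A_x = 703.5 × 0.469472 = 330.3 lb.
ΣF_y = 0: A_y + T·sin62° − 250 − 300 − 750 = 0 → A_y = 1300 − 703.5 × 0.882948 = 678.8 lb.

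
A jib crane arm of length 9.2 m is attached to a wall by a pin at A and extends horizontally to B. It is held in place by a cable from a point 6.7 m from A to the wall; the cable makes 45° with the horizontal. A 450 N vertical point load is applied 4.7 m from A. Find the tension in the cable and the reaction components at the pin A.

ΣM about A: T·sin45°·6.7 − 450·4.7 = 0 → T = 2115/(6.7·0.707107) = 446.427 ≈ 446.4 N.
ΣF_x = 0: A_x − T·cos45° = 0 → A_x = 446.427 × 0.707107 = 315.7 N.
ΣF_y = 0: A_y + T·sin45° − 450 = 0 → A_y = 450 − 446.427 × 0.707107 = 134.3 N.

T = 446.4 N, A_x = 315.7 N, A_y = 134.3 N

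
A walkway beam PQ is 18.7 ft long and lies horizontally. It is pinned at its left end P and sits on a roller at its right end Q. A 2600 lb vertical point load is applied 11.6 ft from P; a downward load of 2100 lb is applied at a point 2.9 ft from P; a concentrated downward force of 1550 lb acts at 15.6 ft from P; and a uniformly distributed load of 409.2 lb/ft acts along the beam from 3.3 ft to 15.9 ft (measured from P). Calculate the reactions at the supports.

P_x = 0, P_y = 5527 lb, Q_y = 5878 lb

Resultant of the distributed load: 409.2 × 12.6 = 5155.92 lb at 9.6 ft from P.
ΣM about P: Q_y·18.7 − 2600·11.6 − 2100·2.9 − 1550·15.6 − (409.2·12.6)·9.6 = 0 → Q_y = 109926.832/18.7 = 5878.44 ≈ 5878 lb.
ΣF_y = 0: P_y + 5878.44 − 2600 − 2100 − 1550 − 409.2·12.6 = 0 → P_y = 5527 lb.
ΣF_x = 0: no horizontal applied forces, so P_x = 0.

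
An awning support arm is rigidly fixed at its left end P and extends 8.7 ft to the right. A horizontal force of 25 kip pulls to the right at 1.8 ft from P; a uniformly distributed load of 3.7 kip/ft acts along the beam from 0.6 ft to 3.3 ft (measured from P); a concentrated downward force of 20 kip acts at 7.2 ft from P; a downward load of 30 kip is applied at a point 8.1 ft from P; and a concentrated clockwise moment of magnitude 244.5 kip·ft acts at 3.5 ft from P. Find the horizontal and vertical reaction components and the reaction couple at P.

Resultant of the distributed load: 3.7 × 2.7 = 9.99 kip at 1.95 ft from P.
ΣF_x = 0: P_x + 25 = 0 → P_x = -25.00 kip.
ΣF_y = 0: P_y − 3.7·2.7 − 20 − 30 = 0 → P_y = 59.99 kip.
ΣM about P: M_P − (3.7·2.7)·1.95 − 20·7.2 − 30·8.1 − 244.5 = 0 → M_P = 651.0 kip·ft.

P_x = -25.00 kip, P_y = 59.99 kip, M_P = 651.0 kip·ft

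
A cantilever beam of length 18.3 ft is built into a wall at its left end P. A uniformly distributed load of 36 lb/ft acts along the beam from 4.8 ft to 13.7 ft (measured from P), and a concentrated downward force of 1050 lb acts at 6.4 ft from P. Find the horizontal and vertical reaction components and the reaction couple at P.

Resultant of the distributed load: 36 × 8.9 = 320.4 lb at 9.25 ft from P.
ΣF_x = 0: P_x = 0.
ΣF_y = 0: P_y − 36·8.9 − 1050 = 0 → P_y = 1370 lb.
ΣM about P: M_P − (36·8.9)·9.25 − 1050·6.4 = 0 → M_P = 9684 lb·ft.

P_x = 0, P_y = 1370 lb, M_P = 9684 lb·ft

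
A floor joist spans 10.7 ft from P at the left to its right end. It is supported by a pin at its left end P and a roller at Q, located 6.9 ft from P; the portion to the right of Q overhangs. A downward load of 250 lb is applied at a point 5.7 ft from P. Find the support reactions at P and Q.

P_x = 0, P_y = 43.48 lb, Q_y = 206.5 lb

Moments about P: Q_y·6.9 − 250·5.7 = 0 → Q_y = 1425/6.9 = 206.522 ≈ 206.5 lb.
ΣF_y = 0: P_y + 206.522 − 250 = 0 → P_y = 43.48 lb.
ΣF_x = 0: no horizontal applied forces, so P_x = 0.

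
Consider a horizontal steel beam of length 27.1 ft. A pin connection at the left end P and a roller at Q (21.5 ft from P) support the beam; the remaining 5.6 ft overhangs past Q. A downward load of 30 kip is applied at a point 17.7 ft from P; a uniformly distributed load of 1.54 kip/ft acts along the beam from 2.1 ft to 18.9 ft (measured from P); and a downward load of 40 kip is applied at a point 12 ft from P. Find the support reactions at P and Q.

P_x = 0, P_y = 36.21 kip, Q_y = 59.66 kip

Resultant of the distributed load: 1.54 × 16.8 = 25.872 kip at 10.5 ft from P.
ΣM about P: Q_y·21.5 − 30·17.7 − (1.54·16.8)·10.5 − 40·12 = 0 → Q_y = 1282.656/21.5 = 59.6584 ≈ 59.66 kip.
ΣF_y = 0: P_y + 59.6584 − 30 − 1.54·16.8 − 40 = 0 → P_y = 36.21 kip.
ΣF_x = 0: no horizontal applied forces, so P_x = 0.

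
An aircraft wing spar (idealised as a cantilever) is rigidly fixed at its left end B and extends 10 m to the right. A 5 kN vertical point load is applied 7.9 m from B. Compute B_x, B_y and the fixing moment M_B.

B_x = 0, B_y = 5.000 kN, M_B = 39.50 kN·m

ΣF_x = 0: B_x = 0.
ΣF_y = 0: B_y − 5 = 0 → B_y = 5.000 kN.
ΣM about B: M_B − 5·7.9 = 0 → M_B = 39.50 kN·m.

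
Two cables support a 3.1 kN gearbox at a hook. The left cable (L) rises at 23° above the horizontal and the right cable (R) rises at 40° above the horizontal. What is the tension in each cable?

T_L = 2.665 kN, T_R = 3.203 kN

ΣF_x = 0: −T_L·cos23° + T_R·cos40° = 0 → T_R = 1.20163·T_L.
ΣF_y = 0: T_L·sin23° + T_R·sin40° = 3.1.
Substitute: T_L·(0.390731 + 1.20163·0.642788) = 3.1 → T_L = 2.66524 ≈ 2.665 kN.
Then T_R = 1.20163 × 2.66524 = 3.203 kN.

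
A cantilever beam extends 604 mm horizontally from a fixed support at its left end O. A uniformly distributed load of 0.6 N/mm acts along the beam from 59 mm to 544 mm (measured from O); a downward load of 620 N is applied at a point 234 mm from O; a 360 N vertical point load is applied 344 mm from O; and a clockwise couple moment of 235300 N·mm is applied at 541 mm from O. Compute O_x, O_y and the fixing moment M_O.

Resultant of the distributed load: 0.6 × 485 = 291 N at 301.5 mm from O.
ΣF_x = 0: O_x = 0.
ΣF_y = 0: O_y − 0.6·485 − 620 − 360 = 0 → O_y = 1271 N.
ΣM about O: M_O − (0.6·485)·301.5 − 620·234 − 360·344 − 235300 = 0 → M_O = 592000 N·mm.

O_x = 0, O_y = 1271 N, M_O = 592000 N·mm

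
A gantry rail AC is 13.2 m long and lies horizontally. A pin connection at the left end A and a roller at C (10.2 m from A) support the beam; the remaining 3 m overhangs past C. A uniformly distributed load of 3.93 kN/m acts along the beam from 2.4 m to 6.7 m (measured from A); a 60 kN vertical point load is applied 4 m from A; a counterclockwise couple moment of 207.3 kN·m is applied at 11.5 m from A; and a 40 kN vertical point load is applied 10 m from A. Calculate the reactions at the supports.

Resultant of the distributed load: 3.93 × 4.3 = 16.899 kN at 4.55 m from A.
ΣM about A: C_y·10.2 − (3.93·4.3)·4.55 − 60·4 + 207.3 − 40·10 = 0 → C_y = 509.59045/10.2 = 49.9598 ≈ 49.96 kN.
ΣF_y = 0: A_y + 49.9598 − 3.93·4.3 − 60 − 40 = 0 → A_y = 66.94 kN.
ΣF_x = 0: no horizontal applied forces, so A_x = 0.

A_x = 0, A_y = 66.94 kN, C_y = 49.96 kN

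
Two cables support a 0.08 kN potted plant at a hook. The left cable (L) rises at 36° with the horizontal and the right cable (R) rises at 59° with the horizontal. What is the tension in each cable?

ΣF_x = 0: −T_L·cos36° + T_R·cos59° = 0 → T_R = 1.57079·T_L.
ΣF_y = 0: T_L·sin36° + T_R·sin59° = 0.08.
Substitute: T_L·(0.587785 + 1.57079·0.857167) = 0.08 → T_L = 0.0413605 ≈ 0.04136 kN.
Then T_R = 1.57079 × 0.0413605 = 0.06497 kN.

T_L = 0.04136 kN, T_R = 0.06497 kN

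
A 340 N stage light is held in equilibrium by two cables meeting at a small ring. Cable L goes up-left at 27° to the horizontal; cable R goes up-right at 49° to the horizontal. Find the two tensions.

ΣF_x = 0: −T_L·cos27° + T_R·cos49° = 0 → T_R = 1.35812·T_L.
ΣF_y = 0: T_L·sin27° + T_R·sin49° = 340.
Substitute: T_L·(0.45399 + 1.35812·0.75471) = 340 → T_L = 229.889 ≈ 229.9 N.
Then T_R = 1.35812 × 229.889 = 312.2 N.

T_L = 229.9 N, T_R = 312.2 N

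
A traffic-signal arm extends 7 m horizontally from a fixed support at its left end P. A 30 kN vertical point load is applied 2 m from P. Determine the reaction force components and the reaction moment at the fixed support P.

ΣF_x = 0: P_x = 0.
ΣF_y = 0: P_y − 30 = 0 → P_y = 30.00 kN.
ΣM about P: M_P − 30·2 = 0 → M_P = 60.00 kN·m.

P_x = 0, P_y = 30.00 kN, M_P = 60.00 kN·m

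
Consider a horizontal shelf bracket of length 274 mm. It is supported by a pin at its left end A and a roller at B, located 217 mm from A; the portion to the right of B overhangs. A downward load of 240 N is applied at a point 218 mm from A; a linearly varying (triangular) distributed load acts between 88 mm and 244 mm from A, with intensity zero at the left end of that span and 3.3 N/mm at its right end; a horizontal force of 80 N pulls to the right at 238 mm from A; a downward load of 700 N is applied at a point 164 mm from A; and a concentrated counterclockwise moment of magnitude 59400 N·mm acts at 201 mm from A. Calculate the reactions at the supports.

Resultant of the triangular load: ½ × 3.3 × 156 = 257.4 N, acting at 192 mm from A (one-third of the span from the peak).
Moments about A: B_y·217 − 240·218 − (½·3.3·156)·192 − 700·164 + 59400 = 0 → B_y = 157140.8/217 = 724.151 ≈ 724.2 N.
ΣF_y = 0: A_y + 724.151 − 240 − ½·3.3·156 − 700 = 0 → A_y = 473.2 N.
ΣF_x = 0: A_x + 80 = 0 → A_x = -80.00 N.

A_x = -80.00 N, A_y = 473.2 N, B_y = 724.2 N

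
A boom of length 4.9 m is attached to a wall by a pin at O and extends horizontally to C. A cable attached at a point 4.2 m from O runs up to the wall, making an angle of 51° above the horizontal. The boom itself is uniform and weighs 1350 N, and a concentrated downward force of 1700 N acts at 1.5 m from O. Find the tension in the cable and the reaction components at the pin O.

ΣM about O: T·sin51°·4.2 − 1350·2.45 − 1700·1.5 = 0 → T = 5857.5/(4.2·0.777146) = 1794.57 ≈ 1795 N.
ΣF_x = 0: O_x − T·cos51° = 0 → O_x = 1794.57 × 0.62932 = 1129 N.
ΣF_y = 0: O_y + T·sin51° − 1350 − 1700 = 0 → O_y = 3050 − 1794.57 × 0.777146 = 1655 N.

T = 1795 N, O_x = 1129 N, O_y = 1655 N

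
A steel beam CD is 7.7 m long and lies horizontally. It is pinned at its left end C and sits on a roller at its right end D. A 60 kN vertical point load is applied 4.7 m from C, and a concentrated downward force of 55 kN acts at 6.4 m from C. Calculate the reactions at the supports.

C_x = 0, C_y = 32.66 kN, D_y = 82.34 kN

Taking moments about C: D_y·7.7 − 60·4.7 − 55·6.4 = 0 → D_y = 634/7.7 = 82.3377 ≈ 82.34 kN.
ΣF_y = 0: C_y + 82.3377 − 60 − 55 = 0 → C_y = 32.66 kN.
ΣF_x = 0: no horizontal applied forces, so C_x = 0.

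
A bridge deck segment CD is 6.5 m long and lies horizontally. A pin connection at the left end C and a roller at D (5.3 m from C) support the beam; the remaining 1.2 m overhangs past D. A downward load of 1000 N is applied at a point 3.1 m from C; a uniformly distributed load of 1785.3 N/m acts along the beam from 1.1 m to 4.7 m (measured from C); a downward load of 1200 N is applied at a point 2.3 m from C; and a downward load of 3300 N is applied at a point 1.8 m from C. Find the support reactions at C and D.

C_x = 0, C_y = 6184 N, D_y = 5743 N

Resultant of the distributed load: 1785.3 × 3.6 = 6427.08 N at 2.9 m from C.
Taking moments about C: D_y·5.3 − 1000·3.1 − (1785.3·3.6)·2.9 − 1200·2.3 − 3300·1.8 = 0 → D_y = 30438.532/5.3 = 5743.12 ≈ 5743 N.
ΣF_y = 0: C_y + 5743.12 − 1000 − 1785.3·3.6 − 1200 − 3300 = 0 → C_y = 6184 N.
ΣF_x = 0: no horizontal applied forces, so C_x = 0.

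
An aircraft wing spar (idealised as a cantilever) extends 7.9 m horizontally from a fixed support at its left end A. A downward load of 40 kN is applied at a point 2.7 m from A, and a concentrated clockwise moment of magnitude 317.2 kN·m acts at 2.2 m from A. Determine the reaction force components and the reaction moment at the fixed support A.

A_x = 0, A_y = 40.00 kN, M_A = 425.2 kN·m

ΣF_x = 0: A_x = 0.
ΣF_y = 0: A_y − 40 = 0 → A_y = 40.00 kN.
ΣM about A: M_A − 40·2.7 − 317.2 = 0 → M_A = 425.2 kN·m.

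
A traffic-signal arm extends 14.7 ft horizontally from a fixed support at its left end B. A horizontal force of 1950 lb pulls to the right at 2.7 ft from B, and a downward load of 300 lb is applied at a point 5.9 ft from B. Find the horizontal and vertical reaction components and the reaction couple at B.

B_x = -1950 lb, B_y = 300.0 lb, M_B = 1770 lb·ft

ΣF_x = 0: B_x + 1950 = 0 → B_x = -1950 lb.
ΣF_y = 0: B_y − 300 = 0 → B_y = 300.0 lb.
ΣM about B: M_B − 300·5.9 = 0 → M_B = 1770 lb·ft.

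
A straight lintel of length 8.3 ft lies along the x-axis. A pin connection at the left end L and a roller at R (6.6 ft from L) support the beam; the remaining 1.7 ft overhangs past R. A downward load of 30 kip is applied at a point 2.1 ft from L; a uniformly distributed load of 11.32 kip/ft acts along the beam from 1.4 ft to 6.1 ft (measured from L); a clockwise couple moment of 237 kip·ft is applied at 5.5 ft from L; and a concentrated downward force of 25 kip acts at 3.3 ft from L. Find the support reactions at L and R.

Resultant of the distributed load: 11.32 × 4.7 = 53.204 kip at 3.75 ft from L.
ΣM about L: R_y·6.6 − 30·2.1 − (11.32·4.7)·3.75 − 237 − 25·3.3 = 0 → R_y = 582.015/6.6 = 88.1841 ≈ 88.18 kip.
ΣF_y = 0: L_y + 88.1841 − 30 − 11.32·4.7 − 25 = 0 → L_y = 20.02 kip.
ΣF_x = 0: no horizontal applied forces, so L_x = 0.

L_x = 0, L_y = 20.02 kip, R_y = 88.18 kip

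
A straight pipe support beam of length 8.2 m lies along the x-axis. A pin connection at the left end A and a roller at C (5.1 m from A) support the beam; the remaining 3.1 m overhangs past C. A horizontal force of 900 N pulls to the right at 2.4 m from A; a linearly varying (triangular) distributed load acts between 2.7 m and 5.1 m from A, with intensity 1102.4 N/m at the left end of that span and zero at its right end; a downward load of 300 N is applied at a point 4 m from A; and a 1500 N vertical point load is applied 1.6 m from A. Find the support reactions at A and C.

Resultant of the triangular load: ½ × 1102.4 × 2.4 = 1322.88 N, acting at 3.5 m from A (one-third of the span from the peak).
ΣM about A: C_y·5.1 − (½·1102.4·2.4)·3.5 − 300·4 − 1500·1.6 = 0 → C_y = 8230.08/5.1 = 1613.74 ≈ 1614 N.
ΣF_y = 0: A_y + 1613.74 − ½·1102.4·2.4 − 300 − 1500 = 0 → A_y = 1509 N.
ΣF_x = 0: A_x + 900 = 0 → A_x = -900.0 N.

A_x = -900.0 N, A_y = 1509 N, C_y = 1614 N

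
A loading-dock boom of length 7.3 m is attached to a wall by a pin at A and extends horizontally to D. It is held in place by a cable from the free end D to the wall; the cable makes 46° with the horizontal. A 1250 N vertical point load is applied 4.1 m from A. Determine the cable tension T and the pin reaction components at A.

T = 976.0 N, A_x = 678.0 N, A_y = 547.9 N

ΣM about A: T·sin46°·7.3 − 1250·4.1 = 0 → T = 5125/(7.3·0.71934) = 975.971 ≈ 976.0 N.
ΣF_x = 0: A_x − T·cos46° = 0 → A_x = 975.971 × 0.694658 = 678.0 N.
ΣF_y = 0: A_y + T·sin46° − 1250 = 0 → A_y = 1250 − 975.971 × 0.71934 = 547.9 N.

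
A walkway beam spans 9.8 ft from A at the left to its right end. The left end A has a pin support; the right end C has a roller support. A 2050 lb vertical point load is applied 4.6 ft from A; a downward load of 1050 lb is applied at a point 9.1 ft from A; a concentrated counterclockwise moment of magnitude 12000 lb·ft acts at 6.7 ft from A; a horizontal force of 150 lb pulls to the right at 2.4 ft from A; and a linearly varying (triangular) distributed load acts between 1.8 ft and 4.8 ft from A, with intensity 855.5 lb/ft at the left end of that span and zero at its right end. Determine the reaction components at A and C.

Resultant of the triangular load: ½ × 855.5 × 3 = 1283.25 lb, acting at 2.8 ft from A (one-third of the span from the peak).
Taking moments about A: C_y·9.8 − 2050·4.6 − 1050·9.1 + 12000 − (½·855.5·3)·2.8 = 0 → C_y = 10578.1/9.8 = 1079.4 ≈ 1079 lb.
ΣF_y = 0: A_y + 1079.4 − 2050 − 1050 − ½·855.5·3 = 0 → A_y = 3304 lb.
ΣF_x = 0: A_x + 150 = 0 → A_x = -150.0 lb.

A_x = -150.0 lb, A_y = 3304 lb, C_y = 1079 lb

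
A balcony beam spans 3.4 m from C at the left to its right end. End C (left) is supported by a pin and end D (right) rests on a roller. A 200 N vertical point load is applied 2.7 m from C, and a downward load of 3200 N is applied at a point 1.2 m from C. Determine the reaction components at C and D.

C_x = 0, C_y = 2112 N, D_y = 1288 N

ΣM about C: D_y·3.4 − 200·2.7 − 3200·1.2 = 0 → D_y = 4380/3.4 = 1288.24 ≈ 1288 N.
ΣF_y = 0: C_y + 1288.24 − 200 − 3200 = 0 → C_y = 2112 N.
ΣF_x = 0: no horizontal applied forces, so C_x = 0.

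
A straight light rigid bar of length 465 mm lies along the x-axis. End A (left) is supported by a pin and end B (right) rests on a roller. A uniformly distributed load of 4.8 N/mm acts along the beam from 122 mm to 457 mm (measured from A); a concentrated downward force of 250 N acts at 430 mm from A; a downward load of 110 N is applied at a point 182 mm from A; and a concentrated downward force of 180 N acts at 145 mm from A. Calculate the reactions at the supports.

Resultant of the distributed load: 4.8 × 335 = 1608 N at 289.5 mm from A.
Moments about A: B_y·465 − (4.8·335)·289.5 − 250·430 − 110·182 − 180·145 = 0 → B_y = 619136/465 = 1331.48 ≈ 1331 N.
ΣF_y = 0: A_y + 1331.48 − 4.8·335 − 250 − 110 − 180 = 0 → A_y = 816.5 N.
ΣF_x = 0: no horizontal applied forces, so A_x = 0.

A_x = 0, A_y = 816.5 N, B_y = 1331 N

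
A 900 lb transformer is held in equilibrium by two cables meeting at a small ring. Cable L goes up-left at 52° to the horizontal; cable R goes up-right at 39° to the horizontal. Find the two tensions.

T_L = 699.5 lb, T_R = 554.2 lb

ΣF_x = 0: −T_L·cos52° + T_R·cos39° = 0 → T_R = 0.792208·T_L.
ΣF_y = 0: T_L·sin52° + T_R·sin39° = 900.
Substitute: T_L·(0.788011 + 0.792208·0.62932) = 900 → T_L = 699.538 ≈ 699.5 lb.
Then T_R = 0.792208 × 699.538 = 554.2 lb.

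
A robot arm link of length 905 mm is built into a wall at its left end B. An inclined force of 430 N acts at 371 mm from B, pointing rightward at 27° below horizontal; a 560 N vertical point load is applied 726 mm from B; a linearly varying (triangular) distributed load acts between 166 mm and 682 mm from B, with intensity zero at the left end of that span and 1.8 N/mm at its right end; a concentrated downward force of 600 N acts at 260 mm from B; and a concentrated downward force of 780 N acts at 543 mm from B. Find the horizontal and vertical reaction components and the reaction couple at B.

Resultant of the triangular load: ½ × 1.8 × 516 = 464.4 N, acting at 510 mm from B (one-third of the span from the peak).
ΣF_x = 0: B_x + 430·cos27° = 0 → B_x = -383.1 N.
ΣF_y = 0: B_y − 430·sin27° − 560 − ½·1.8·516 − 600 − 780 = 0 → B_y = 2600 N.
ΣM about B: M_B − 430·sin27°·371 − 560·726 − (½·1.8·516)·510 − 600·260 − 780·543 = 0 → M_B = 1295000 N·mm.

B_x = -383.1 N, B_y = 2600 N, M_B = 1295000 N·mm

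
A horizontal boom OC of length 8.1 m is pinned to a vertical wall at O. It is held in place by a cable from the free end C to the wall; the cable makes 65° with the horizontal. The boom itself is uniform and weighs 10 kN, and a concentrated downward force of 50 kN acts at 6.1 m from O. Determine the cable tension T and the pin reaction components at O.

ΣM about O: T·sin65°·8.1 − 10·4.05 − 50·6.1 = 0 → T = 345.5/(8.1·0.906308) = 47.0638 ≈ 47.06 kN.
ΣF_x = 0: O_x − T·cos65° = 0 → O_x = 47.0638 × 0.422618 = 19.89 kN.
ΣF_y = 0: O_y + T·sin65° − 10 − 50 = 0 → O_y = 60 − 47.0638 × 0.906308 = 17.35 kN.

T = 47.06 kN, O_x = 19.89 kN, O_y = 17.35 kN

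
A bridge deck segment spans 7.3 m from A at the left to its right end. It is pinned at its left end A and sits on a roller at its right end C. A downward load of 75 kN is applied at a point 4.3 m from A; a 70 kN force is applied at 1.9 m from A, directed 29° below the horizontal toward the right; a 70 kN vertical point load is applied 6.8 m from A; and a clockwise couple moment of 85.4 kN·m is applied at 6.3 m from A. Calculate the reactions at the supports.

ΣM about A: C_y·7.3 − 75·4.3 − 70·sin29°·1.9 − 70·6.8 − 85.4 = 0 → C_y = 948.38/7.3 = 129.915 ≈ 129.9 kN.
ΣF_y = 0: A_y + 129.915 − 75 − 70·sin29° − 70 = 0 → A_y = 49.02 kN.
ΣF_x = 0: A_x + 70·cos29° = 0 → A_x = -61.22 kN.

A_x = -61.22 kN, A_y = 49.02 kN, C_y = 129.9 kN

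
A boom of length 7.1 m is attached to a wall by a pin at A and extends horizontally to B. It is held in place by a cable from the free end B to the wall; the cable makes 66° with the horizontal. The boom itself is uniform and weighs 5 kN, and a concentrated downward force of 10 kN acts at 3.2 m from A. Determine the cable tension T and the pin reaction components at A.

ΣM about A: T·sin66°·7.1 − 5·3.55 − 10·3.2 = 0 → T = 49.75/(7.1·0.913545) = 7.67017 ≈ 7.670 kN.
ΣF_x = 0: A_x − T·cos66° = 0 → A_x = 7.67017 × 0.406737 = 3.120 kN.
ΣF_y = 0: A_y + T·sin66° − 5 − 10 = 0 → A_y = 15 − 7.67017 × 0.913545 = 7.993 kN.

T = 7.670 kN, A_x = 3.120 kN, A_y = 7.993 kN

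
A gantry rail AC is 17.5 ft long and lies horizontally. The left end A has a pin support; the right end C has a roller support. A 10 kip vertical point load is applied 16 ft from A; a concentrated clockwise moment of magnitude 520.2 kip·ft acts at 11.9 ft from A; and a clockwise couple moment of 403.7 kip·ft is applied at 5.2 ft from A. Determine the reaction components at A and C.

A_x = 0, A_y = -51.94 kip, C_y = 61.94 kip

Moments about A: C_y·17.5 − 10·16 − 520.2 − 403.7 = 0 → C_y = 1083.9/17.5 = 61.9371 ≈ 61.94 kip.
ΣF_y = 0: A_y + 61.9371 − 10 = 0 → A_y = -51.94 kip.
ΣF_x = 0: no horizontal applied forces, so A_x = 0.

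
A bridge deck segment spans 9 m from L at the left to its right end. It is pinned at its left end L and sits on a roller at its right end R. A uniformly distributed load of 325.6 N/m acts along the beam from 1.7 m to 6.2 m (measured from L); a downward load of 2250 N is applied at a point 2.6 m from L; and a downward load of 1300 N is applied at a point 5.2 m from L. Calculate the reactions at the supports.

Resultant of the distributed load: 325.6 × 4.5 = 1465.2 N at 3.95 m from L.
Taking moments about L: R_y·9 − (325.6·4.5)·3.95 − 2250·2.6 − 1300·5.2 = 0 → R_y = 18397.54/9 = 2044.17 ≈ 2044 N.
ΣF_y = 0: L_y + 2044.17 − 325.6·4.5 − 2250 − 1300 = 0 → L_y = 2971 N.
ΣF_x = 0: no horizontal applied forces, so L_x = 0.

L_x = 0, L_y = 2971 N, R_y = 2044 N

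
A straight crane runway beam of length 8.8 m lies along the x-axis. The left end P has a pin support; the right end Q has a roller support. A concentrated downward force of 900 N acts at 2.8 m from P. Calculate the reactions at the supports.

P_x = 0, P_y = 613.6 N, Q_y = 286.4 N

Moments about P: Q_y·8.8 − 900·2.8 = 0 → Q_y = 2520/8.8 = 286.364 ≈ 286.4 N.
ΣF_y = 0: P_y + 286.364 − 900 = 0 → P_y = 613.6 N.
ΣF_x = 0: no horizontal applied forces, so P_x = 0.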